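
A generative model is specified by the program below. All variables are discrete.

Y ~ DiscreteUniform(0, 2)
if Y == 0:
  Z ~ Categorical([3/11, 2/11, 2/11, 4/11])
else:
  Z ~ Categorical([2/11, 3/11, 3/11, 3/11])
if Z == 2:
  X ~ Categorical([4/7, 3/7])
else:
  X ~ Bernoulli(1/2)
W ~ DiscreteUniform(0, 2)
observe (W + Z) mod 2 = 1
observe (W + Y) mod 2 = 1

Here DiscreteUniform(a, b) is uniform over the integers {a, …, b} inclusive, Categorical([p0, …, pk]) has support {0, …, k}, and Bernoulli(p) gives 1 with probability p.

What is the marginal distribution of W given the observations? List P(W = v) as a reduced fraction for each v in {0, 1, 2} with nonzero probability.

Enumerate traces; 16 have nonzero weight after conditioning:
  (Y=0, Z=0, X=0, W=1) weight 1/66
  (Y=0, Z=0, X=1, W=1) weight 1/66
  (Y=0, Z=2, X=0, W=1) weight 8/693
  (Y=0, Z=2, X=1, W=1) weight 2/231
  (Y=1, Z=1, X=0, W=0) weight 1/66
  (Y=1, Z=1, X=0, W=2) weight 1/66
  (Y=1, Z=1, X=1, W=0) weight 1/66
  (Y=1, Z=1, X=1, W=2) weight 1/66
  … 8 more
Group by W:
  weight(W=0) = 2/33
  weight(W=1) = 10/99
  weight(W=2) = 2/33
Total weight = 2/33 + 10/99 + 2/33 = 2/9
P(W=0 | obs) = 2/33 / 2/9 = 3/11
P(W=1 | obs) = 10/99 / 2/9 = 5/11
P(W=2 | obs) = 2/33 / 2/9 = 3/11

P(W=0) = 3/11, P(W=1) = 5/11, P(W=2) = 3/11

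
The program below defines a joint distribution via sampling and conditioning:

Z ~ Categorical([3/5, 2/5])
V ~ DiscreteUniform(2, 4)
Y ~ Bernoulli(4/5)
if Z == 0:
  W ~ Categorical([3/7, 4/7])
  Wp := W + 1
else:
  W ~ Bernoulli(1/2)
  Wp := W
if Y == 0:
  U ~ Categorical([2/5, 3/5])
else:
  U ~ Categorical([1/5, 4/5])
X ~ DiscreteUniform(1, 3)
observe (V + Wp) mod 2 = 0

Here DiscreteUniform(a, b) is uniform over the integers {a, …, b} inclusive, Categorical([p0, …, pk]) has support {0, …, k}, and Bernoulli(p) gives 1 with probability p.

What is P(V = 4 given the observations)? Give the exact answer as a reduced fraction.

P(V = 4 | obs) = 19/54

Enumerate traces; 72 have nonzero weight after conditioning:
  (Z=0, V=2, Y=0, W=1, U=0, X=1) weight 8/2625
  (Z=0, V=2, Y=0, W=1, U=0, X=2) weight 8/2625
  (Z=0, V=2, Y=0, W=1, U=0, X=3) weight 8/2625
  (Z=0, V=2, Y=0, W=1, U=1, X=1) weight 4/875
  (Z=0, V=2, Y=0, W=1, U=1, X=2) weight 4/875
  (Z=0, V=2, Y=0, W=1, U=1, X=3) weight 4/875
  (Z=0, V=2, Y=1, W=1, U=0, X=1) weight 16/2625
  (Z=0, V=2, Y=1, W=1, U=0, X=2) weight 16/2625
  (Z=0, V=3, Y=0, W=0, U=0, X=1) weight 2/875
  (Z=0, V=4, Y=0, W=1, U=0, X=1) weight 8/2625
  … 62 more
Group by V:
  weight(V=2) = 19/105
  weight(V=3) = 16/105
  weight(V=4) = 19/105
Total weight = 19/105 + 16/105 + 19/105 = 18/35
P(V=2 | obs) = 19/105 / 18/35 = 19/54
P(V=3 | obs) = 16/105 / 18/35 = 8/27
P(V=4 | obs) = 19/105 / 18/35 = 19/54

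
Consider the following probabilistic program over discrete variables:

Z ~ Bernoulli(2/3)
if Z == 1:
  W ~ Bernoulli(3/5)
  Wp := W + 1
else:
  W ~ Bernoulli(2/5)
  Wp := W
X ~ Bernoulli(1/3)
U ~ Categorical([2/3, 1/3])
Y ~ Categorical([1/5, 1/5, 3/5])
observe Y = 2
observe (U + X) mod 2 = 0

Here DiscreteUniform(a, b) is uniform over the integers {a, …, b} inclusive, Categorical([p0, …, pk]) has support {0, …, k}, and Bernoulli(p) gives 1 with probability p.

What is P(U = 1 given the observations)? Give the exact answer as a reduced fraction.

P(U = 1 | obs) = 1/5

Enumerate traces; 8 have nonzero weight after conditioning:
  (Z=0, W=0, X=0, U=0, Y=2) weight 4/75
  (Z=0, W=0, X=1, U=1, Y=2) weight 1/75
  (Z=0, W=1, X=0, U=0, Y=2) weight 8/225
  (Z=0, W=1, X=1, U=1, Y=2) weight 2/225
  (Z=1, W=0, X=0, U=0, Y=2) weight 16/225
  (Z=1, W=0, X=1, U=1, Y=2) weight 4/225
  (Z=1, W=1, X=0, U=0, Y=2) weight 8/75
  (Z=1, W=1, X=1, U=1, Y=2) weight 2/75
Group by U:
  weight(U=0) = 4/15
  weight(U=1) = 1/15
Total weight = 4/15 + 1/15 = 1/3
P(U=0 | obs) = 4/15 / 1/3 = 4/5
P(U=1 | obs) = 1/15 / 1/3 = 1/5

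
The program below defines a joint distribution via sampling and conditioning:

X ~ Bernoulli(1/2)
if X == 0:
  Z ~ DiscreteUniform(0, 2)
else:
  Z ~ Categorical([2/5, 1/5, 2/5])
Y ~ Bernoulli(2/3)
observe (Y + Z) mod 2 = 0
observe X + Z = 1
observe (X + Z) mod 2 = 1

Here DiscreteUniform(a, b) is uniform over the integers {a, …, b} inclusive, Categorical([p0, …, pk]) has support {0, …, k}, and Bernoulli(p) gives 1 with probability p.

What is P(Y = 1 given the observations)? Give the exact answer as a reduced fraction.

Enumerate traces; 2 have nonzero weight after conditioning:
  (X=0, Z=1, Y=1) weight 1/9
  (X=1, Z=0, Y=0) weight 1/15
Group by Y:
  weight(Y=0) = 1/15
  weight(Y=1) = 1/9
Total weight = 1/15 + 1/9 = 8/45
P(Y=0 | obs) = 1/15 / 8/45 = 3/8
P(Y=1 | obs) = 1/9 / 8/45 = 5/8

P(Y = 1 | obs) = 5/8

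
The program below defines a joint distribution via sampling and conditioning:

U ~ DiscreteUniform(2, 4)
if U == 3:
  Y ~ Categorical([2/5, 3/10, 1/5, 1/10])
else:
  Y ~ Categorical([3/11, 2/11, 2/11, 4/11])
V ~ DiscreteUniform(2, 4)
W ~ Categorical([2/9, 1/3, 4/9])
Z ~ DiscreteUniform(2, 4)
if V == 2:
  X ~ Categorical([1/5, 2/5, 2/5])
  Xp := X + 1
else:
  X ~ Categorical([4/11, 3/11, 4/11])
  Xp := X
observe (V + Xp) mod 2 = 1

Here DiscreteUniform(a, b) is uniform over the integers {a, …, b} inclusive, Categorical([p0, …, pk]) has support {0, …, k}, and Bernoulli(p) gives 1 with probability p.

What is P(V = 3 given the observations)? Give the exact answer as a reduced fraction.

Enumerate traces; 540 have nonzero weight after conditioning:
  (U=2, Y=0, V=2, W=0, Z=2, X=0) weight 2/4455
  (U=2, Y=0, V=2, W=0, Z=2, X=2) weight 4/4455
  (U=2, Y=0, V=2, W=0, Z=3, X=0) weight 2/4455
  (U=2, Y=0, V=2, W=0, Z=3, X=2) weight 4/4455
  (U=2, Y=0, V=2, W=0, Z=4, X=0) weight 2/4455
  (U=2, Y=0, V=2, W=0, Z=4, X=2) weight 4/4455
  (U=2, Y=0, V=2, W=1, Z=2, X=0) weight 1/1485
  (U=2, Y=0, V=2, W=1, Z=2, X=2) weight 2/1485
  (U=2, Y=0, V=3, W=0, Z=2, X=0) weight 8/9801
  (U=2, Y=0, V=4, W=0, Z=2, X=1) weight 2/3267
  … 530 more
Group by V:
  weight(V=2) = 1/5
  weight(V=3) = 8/33
  weight(V=4) = 1/11
Total weight = 1/5 + 8/33 + 1/11 = 8/15
P(V=2 | obs) = 1/5 / 8/15 = 3/8
P(V=3 | obs) = 8/33 / 8/15 = 5/11
P(V=4 | obs) = 1/11 / 8/15 = 15/88

P(V = 3 | obs) = 5/11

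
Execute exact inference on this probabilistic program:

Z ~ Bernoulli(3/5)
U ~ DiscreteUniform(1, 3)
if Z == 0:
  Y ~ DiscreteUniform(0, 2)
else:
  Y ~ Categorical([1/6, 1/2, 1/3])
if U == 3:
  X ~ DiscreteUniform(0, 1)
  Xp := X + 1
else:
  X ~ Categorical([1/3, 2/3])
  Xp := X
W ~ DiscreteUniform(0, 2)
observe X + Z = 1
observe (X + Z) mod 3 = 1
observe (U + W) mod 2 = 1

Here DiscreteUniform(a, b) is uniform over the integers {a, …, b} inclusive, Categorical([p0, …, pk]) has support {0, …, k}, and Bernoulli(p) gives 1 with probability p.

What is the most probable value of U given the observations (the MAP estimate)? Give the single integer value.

Enumerate traces; 30 have nonzero weight after conditioning:
  (Z=0, U=1, Y=0, X=1, W=0) weight 4/405
  (Z=0, U=1, Y=0, X=1, W=2) weight 4/405
  (Z=0, U=1, Y=1, X=1, W=0) weight 4/405
  (Z=0, U=1, Y=1, X=1, W=2) weight 4/405
  (Z=0, U=1, Y=2, X=1, W=0) weight 4/405
  (Z=0, U=1, Y=2, X=1, W=2) weight 4/405
  (Z=0, U=2, Y=0, X=1, W=1) weight 4/405
  (Z=0, U=2, Y=1, X=1, W=1) weight 4/405
  (Z=0, U=3, Y=0, X=1, W=0) weight 1/135
  … 21 more
Group by U:
  weight(U=1) = 14/135
  weight(U=2) = 7/135
  weight(U=3) = 1/9
Total weight = 14/135 + 7/135 + 1/9 = 4/15
P(U=1 | obs) = 14/135 / 4/15 = 7/18
P(U=2 | obs) = 7/135 / 4/15 = 7/36
P(U=3 | obs) = 1/9 / 4/15 = 5/12
argmax = 3

argmax_v P(U = v | obs) = 3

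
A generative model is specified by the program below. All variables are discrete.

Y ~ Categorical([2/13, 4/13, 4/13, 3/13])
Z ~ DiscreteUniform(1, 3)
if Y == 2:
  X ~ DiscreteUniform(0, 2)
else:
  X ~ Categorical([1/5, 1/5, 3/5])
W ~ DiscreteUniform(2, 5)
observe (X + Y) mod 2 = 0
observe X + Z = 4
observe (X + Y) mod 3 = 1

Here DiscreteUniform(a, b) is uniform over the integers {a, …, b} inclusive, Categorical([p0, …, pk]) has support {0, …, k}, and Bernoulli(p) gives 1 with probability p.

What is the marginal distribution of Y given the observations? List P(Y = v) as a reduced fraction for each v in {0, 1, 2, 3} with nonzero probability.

P(Y=2) = 20/29, P(Y=3) = 9/29

Enumerate traces; 8 have nonzero weight after conditioning:
  (Y=2, Z=2, X=2, W=2) weight 1/117
  (Y=2, Z=2, X=2, W=3) weight 1/117
  (Y=2, Z=2, X=2, W=4) weight 1/117
  (Y=2, Z=2, X=2, W=5) weight 1/117
  (Y=3, Z=3, X=1, W=2) weight 1/260
  (Y=3, Z=3, X=1, W=3) weight 1/260
  (Y=3, Z=3, X=1, W=4) weight 1/260
  (Y=3, Z=3, X=1, W=5) weight 1/260
Group by Y:
  weight(Y=2) = 4/117
  weight(Y=3) = 1/65
Total weight = 4/117 + 1/65 = 29/585
P(Y=2 | obs) = 4/117 / 29/585 = 20/29
P(Y=3 | obs) = 1/65 / 29/585 = 9/29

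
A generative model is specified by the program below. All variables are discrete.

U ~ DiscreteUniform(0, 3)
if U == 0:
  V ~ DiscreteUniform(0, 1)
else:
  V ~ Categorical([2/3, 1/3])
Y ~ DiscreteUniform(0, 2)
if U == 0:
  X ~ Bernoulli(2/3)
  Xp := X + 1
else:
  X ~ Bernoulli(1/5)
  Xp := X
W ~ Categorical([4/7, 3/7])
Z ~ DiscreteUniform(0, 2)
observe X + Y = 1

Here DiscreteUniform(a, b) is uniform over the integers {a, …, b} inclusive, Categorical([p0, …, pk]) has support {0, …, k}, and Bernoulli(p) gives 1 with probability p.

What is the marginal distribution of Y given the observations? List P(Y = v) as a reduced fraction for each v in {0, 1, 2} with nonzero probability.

P(Y=0) = 19/60, P(Y=1) = 41/60

Enumerate traces; 96 have nonzero weight after conditioning:
  (U=0, V=0, Y=0, X=1, W=0, Z=0) weight 1/189
  (U=0, V=0, Y=0, X=1, W=0, Z=1) weight 1/189
  (U=0, V=0, Y=0, X=1, W=0, Z=2) weight 1/189
  (U=0, V=0, Y=0, X=1, W=1, Z=0) weight 1/252
  (U=0, V=0, Y=0, X=1, W=1, Z=1) weight 1/252
  (U=0, V=0, Y=0, X=1, W=1, Z=2) weight 1/252
  (U=0, V=0, Y=1, X=0, W=0, Z=0) weight 1/378
  (U=0, V=0, Y=1, X=0, W=0, Z=1) weight 1/378
  … 88 more
Group by Y:
  weight(Y=0) = 19/180
  weight(Y=1) = 41/180
Total weight = 19/180 + 41/180 = 1/3
P(Y=0 | obs) = 19/180 / 1/3 = 19/60
P(Y=1 | obs) = 41/180 / 1/3 = 41/60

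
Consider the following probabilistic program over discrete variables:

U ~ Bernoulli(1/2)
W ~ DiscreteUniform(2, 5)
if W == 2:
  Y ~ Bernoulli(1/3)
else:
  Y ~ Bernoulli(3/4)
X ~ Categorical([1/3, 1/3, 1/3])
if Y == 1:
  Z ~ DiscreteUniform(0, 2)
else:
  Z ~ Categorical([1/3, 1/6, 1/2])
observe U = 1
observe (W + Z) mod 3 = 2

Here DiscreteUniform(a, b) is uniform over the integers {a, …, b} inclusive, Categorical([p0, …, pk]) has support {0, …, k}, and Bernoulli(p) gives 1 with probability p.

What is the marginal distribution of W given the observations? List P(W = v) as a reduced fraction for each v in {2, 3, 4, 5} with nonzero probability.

P(W=2) = 1/4, P(W=3) = 9/32, P(W=4) = 7/32, P(W=5) = 1/4

Enumerate traces; 24 have nonzero weight after conditioning:
  (U=1, W=2, Y=0, X=0, Z=0) weight 1/108
  (U=1, W=2, Y=0, X=1, Z=0) weight 1/108
  (U=1, W=2, Y=0, X=2, Z=0) weight 1/108
  (U=1, W=2, Y=1, X=0, Z=0) weight 1/216
  (U=1, W=2, Y=1, X=1, Z=0) weight 1/216
  (U=1, W=2, Y=1, X=2, Z=0) weight 1/216
  (U=1, W=3, Y=0, X=0, Z=2) weight 1/192
  (U=1, W=3, Y=0, X=1, Z=2) weight 1/192
  (U=1, W=4, Y=0, X=0, Z=1) weight 1/576
  (U=1, W=5, Y=0, X=0, Z=0) weight 1/288
  … 14 more
Group by W:
  weight(W=2) = 1/24
  weight(W=3) = 3/64
  weight(W=4) = 7/192
  weight(W=5) = 1/24
Total weight = 1/24 + 3/64 + 7/192 + 1/24 = 1/6
P(W=2 | obs) = 1/24 / 1/6 = 1/4
P(W=3 | obs) = 3/64 / 1/6 = 9/32
P(W=4 | obs) = 7/192 / 1/6 = 7/32
P(W=5 | obs) = 1/24 / 1/6 = 1/4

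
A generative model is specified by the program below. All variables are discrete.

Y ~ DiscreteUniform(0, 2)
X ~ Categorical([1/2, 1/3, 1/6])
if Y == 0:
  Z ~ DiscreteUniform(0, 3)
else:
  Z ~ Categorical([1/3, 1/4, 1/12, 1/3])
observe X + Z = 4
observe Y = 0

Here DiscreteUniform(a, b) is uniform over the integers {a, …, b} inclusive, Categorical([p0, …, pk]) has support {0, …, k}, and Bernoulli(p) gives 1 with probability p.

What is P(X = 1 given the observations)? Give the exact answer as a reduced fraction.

P(X = 1 | obs) = 2/3

Enumerate traces; 2 have nonzero weight after conditioning:
  (Y=0, X=1, Z=3) weight 1/36
  (Y=0, X=2, Z=2) weight 1/72
Group by X:
  weight(X=1) = 1/36
  weight(X=2) = 1/72
Total weight = 1/36 + 1/72 = 1/24
P(X=1 | obs) = 1/36 / 1/24 = 2/3
P(X=2 | obs) = 1/72 / 1/24 = 1/3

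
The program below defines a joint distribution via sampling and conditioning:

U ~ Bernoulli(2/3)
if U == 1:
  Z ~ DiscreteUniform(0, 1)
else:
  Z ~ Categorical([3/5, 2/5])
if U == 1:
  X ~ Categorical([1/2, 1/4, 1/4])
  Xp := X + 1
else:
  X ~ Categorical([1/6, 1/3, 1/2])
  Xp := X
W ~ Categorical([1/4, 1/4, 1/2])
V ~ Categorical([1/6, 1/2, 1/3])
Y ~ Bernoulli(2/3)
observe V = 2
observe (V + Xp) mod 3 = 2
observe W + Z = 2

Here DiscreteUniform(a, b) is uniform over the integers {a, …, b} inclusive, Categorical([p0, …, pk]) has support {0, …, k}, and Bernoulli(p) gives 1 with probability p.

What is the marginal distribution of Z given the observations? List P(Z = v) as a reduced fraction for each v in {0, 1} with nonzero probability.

P(Z=0) = 42/61, P(Z=1) = 19/61

Enumerate traces; 8 have nonzero weight after conditioning:
  (U=0, Z=0, X=0, W=2, V=2, Y=0) weight 1/540
  (U=0, Z=0, X=0, W=2, V=2, Y=1) weight 1/270
  (U=0, Z=1, X=0, W=1, V=2, Y=0) weight 1/1620
  (U=0, Z=1, X=0, W=1, V=2, Y=1) weight 1/810
  (U=1, Z=0, X=2, W=2, V=2, Y=0) weight 1/216
  (U=1, Z=0, X=2, W=2, V=2, Y=1) weight 1/108
  (U=1, Z=1, X=2, W=1, V=2, Y=0) weight 1/432
  (U=1, Z=1, X=2, W=1, V=2, Y=1) weight 1/216
Group by Z:
  weight(Z=0) = 7/360
  weight(Z=1) = 19/2160
Total weight = 7/360 + 19/2160 = 61/2160
P(Z=0 | obs) = 7/360 / 61/2160 = 42/61
P(Z=1 | obs) = 19/2160 / 61/2160 = 19/61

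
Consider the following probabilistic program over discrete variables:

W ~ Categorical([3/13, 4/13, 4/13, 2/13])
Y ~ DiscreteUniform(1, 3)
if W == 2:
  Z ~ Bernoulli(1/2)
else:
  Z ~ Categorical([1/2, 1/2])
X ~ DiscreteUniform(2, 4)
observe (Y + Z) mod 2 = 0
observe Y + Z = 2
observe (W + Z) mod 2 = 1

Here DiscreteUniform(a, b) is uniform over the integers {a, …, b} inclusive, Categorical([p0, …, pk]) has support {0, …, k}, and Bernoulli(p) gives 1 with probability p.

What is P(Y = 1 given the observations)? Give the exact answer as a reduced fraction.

Enumerate traces; 12 have nonzero weight after conditioning:
  (W=0, Y=1, Z=1, X=2) weight 1/78
  (W=0, Y=1, Z=1, X=3) weight 1/78
  (W=0, Y=1, Z=1, X=4) weight 1/78
  (W=1, Y=2, Z=0, X=2) weight 2/117
  (W=1, Y=2, Z=0, X=3) weight 2/117
  (W=1, Y=2, Z=0, X=4) weight 2/117
  (W=2, Y=1, Z=1, X=2) weight 2/117
  (W=2, Y=1, Z=1, X=3) weight 2/117
  … 4 more
Group by Y:
  weight(Y=1) = 7/78
  weight(Y=2) = 1/13
Total weight = 7/78 + 1/13 = 1/6
P(Y=1 | obs) = 7/78 / 1/6 = 7/13
P(Y=2 | obs) = 1/13 / 1/6 = 6/13

P(Y = 1 | obs) = 7/13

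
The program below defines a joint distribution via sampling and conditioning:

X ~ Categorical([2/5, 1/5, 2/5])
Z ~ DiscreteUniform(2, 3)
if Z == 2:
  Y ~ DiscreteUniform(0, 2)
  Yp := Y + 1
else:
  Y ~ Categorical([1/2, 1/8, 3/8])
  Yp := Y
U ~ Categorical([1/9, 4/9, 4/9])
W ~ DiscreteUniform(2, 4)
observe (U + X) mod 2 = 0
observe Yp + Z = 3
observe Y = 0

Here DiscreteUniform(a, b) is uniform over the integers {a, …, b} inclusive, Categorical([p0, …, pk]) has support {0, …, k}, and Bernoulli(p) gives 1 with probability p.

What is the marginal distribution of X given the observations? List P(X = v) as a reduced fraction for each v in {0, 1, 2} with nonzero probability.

P(X=0) = 5/12, P(X=1) = 1/6, P(X=2) = 5/12

Enumerate traces; 30 have nonzero weight after conditioning:
  (X=0, Z=2, Y=0, U=0, W=2) weight 1/405
  (X=0, Z=2, Y=0, U=0, W=3) weight 1/405
  (X=0, Z=2, Y=0, U=0, W=4) weight 1/405
  (X=0, Z=2, Y=0, U=2, W=2) weight 4/405
  (X=0, Z=2, Y=0, U=2, W=3) weight 4/405
  (X=0, Z=2, Y=0, U=2, W=4) weight 4/405
  (X=0, Z=3, Y=0, U=0, W=2) weight 1/270
  (X=0, Z=3, Y=0, U=0, W=3) weight 1/270
  (X=1, Z=2, Y=0, U=1, W=2) weight 2/405
  (X=2, Z=2, Y=0, U=0, W=2) weight 1/405
  … 20 more
Group by X:
  weight(X=0) = 5/54
  weight(X=1) = 1/27
  weight(X=2) = 5/54
Total weight = 5/54 + 1/27 + 5/54 = 2/9
P(X=0 | obs) = 5/54 / 2/9 = 5/12
P(X=1 | obs) = 1/27 / 2/9 = 1/6
P(X=2 | obs) = 5/54 / 2/9 = 5/12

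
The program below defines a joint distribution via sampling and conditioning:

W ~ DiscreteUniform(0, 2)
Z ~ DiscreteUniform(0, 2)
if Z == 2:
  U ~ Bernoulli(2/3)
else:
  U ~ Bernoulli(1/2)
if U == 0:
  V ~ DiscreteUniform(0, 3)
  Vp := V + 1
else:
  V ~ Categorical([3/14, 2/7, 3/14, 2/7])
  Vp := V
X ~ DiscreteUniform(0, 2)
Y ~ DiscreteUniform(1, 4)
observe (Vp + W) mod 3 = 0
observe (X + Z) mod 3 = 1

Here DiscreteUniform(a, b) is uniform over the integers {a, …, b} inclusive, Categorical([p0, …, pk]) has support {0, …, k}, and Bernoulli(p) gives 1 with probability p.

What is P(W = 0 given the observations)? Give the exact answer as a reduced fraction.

P(W = 0 | obs) = 7/18

Enumerate traces; 96 have nonzero weight after conditioning:
  (W=0, Z=0, U=0, V=2, X=1, Y=1) weight 1/864
  (W=0, Z=0, U=0, V=2, X=1, Y=2) weight 1/864
  (W=0, Z=0, U=0, V=2, X=1, Y=3) weight 1/864
  (W=0, Z=0, U=0, V=2, X=1, Y=4) weight 1/864
  (W=0, Z=0, U=1, V=0, X=1, Y=1) weight 1/1008
  (W=0, Z=0, U=1, V=0, X=1, Y=2) weight 1/1008
  (W=0, Z=0, U=1, V=0, X=1, Y=3) weight 1/1008
  (W=0, Z=0, U=1, V=0, X=1, Y=4) weight 1/1008
  (W=1, Z=0, U=0, V=1, X=1, Y=1) weight 1/864
  (W=2, Z=0, U=0, V=0, X=1, Y=1) weight 1/864
  … 86 more
Group by W:
  weight(W=0) = 7/162
  weight(W=1) = 29/1134
  weight(W=2) = 8/189
Total weight = 7/162 + 29/1134 + 8/189 = 1/9
P(W=0 | obs) = 7/162 / 1/9 = 7/18
P(W=1 | obs) = 29/1134 / 1/9 = 29/126
P(W=2 | obs) = 8/189 / 1/9 = 8/21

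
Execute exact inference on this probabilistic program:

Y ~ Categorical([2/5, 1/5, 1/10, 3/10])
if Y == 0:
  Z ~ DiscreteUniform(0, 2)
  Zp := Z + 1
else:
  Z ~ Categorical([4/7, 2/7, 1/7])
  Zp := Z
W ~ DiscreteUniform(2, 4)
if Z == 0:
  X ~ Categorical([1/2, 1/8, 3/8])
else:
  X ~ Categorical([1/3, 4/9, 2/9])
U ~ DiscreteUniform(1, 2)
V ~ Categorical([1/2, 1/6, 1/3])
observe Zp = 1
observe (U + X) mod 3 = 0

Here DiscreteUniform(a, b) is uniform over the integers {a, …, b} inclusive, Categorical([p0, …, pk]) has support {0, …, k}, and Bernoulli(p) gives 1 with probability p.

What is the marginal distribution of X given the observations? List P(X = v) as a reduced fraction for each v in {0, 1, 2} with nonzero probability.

Enumerate traces; 72 have nonzero weight after conditioning:
  (Y=0, Z=0, W=2, X=1, U=2, V=0) weight 1/720
  (Y=0, Z=0, W=2, X=1, U=2, V=1) weight 1/2160
  (Y=0, Z=0, W=2, X=1, U=2, V=2) weight 1/1080
  (Y=0, Z=0, W=2, X=2, U=1, V=0) weight 1/240
  (Y=0, Z=0, W=2, X=2, U=1, V=1) weight 1/720
  (Y=0, Z=0, W=2, X=2, U=1, V=2) weight 1/360
  (Y=0, Z=0, W=3, X=1, U=2, V=0) weight 1/720
  (Y=0, Z=0, W=3, X=1, U=2, V=1) weight 1/2160
  … 64 more
Group by X:
  weight(X=1) = 13/280
  weight(X=2) = 37/840
Total weight = 13/280 + 37/840 = 19/210
P(X=1 | obs) = 13/280 / 19/210 = 39/76
P(X=2 | obs) = 37/840 / 19/210 = 37/76

P(X=1) = 39/76, P(X=2) = 37/76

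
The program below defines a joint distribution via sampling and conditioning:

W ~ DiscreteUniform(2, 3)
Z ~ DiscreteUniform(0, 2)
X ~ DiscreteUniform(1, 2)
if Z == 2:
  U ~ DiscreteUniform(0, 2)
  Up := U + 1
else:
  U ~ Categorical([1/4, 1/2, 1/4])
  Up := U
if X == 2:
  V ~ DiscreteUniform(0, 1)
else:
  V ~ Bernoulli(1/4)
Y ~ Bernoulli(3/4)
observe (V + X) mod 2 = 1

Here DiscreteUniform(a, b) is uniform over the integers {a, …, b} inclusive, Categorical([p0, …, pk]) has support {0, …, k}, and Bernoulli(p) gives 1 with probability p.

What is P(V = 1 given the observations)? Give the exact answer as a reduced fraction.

P(V = 1 | obs) = 2/5

Enumerate traces; 72 have nonzero weight after conditioning:
  (W=2, Z=0, X=1, U=0, V=0, Y=0) weight 1/256
  (W=2, Z=0, X=1, U=0, V=0, Y=1) weight 3/256
  (W=2, Z=0, X=1, U=1, V=0, Y=0) weight 1/128
  (W=2, Z=0, X=1, U=1, V=0, Y=1) weight 3/128
  (W=2, Z=0, X=1, U=2, V=0, Y=0) weight 1/256
  (W=2, Z=0, X=1, U=2, V=0, Y=1) weight 3/256
  (W=2, Z=0, X=2, U=0, V=1, Y=0) weight 1/384
  (W=2, Z=0, X=2, U=0, V=1, Y=1) weight 1/128
  … 64 more
Group by V:
  weight(V=0) = 3/8
  weight(V=1) = 1/4
Total weight = 3/8 + 1/4 = 5/8
P(V=0 | obs) = 3/8 / 5/8 = 3/5
P(V=1 | obs) = 1/4 / 5/8 = 2/5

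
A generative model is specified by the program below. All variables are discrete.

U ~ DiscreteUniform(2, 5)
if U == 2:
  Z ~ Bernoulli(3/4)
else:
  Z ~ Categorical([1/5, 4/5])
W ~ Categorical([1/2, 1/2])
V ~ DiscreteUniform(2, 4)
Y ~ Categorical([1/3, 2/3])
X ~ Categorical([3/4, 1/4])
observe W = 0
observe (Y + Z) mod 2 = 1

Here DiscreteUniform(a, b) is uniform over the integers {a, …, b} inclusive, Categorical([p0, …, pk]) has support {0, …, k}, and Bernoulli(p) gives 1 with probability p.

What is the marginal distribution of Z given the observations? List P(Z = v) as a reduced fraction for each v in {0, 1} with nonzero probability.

Enumerate traces; 48 have nonzero weight after conditioning:
  (U=2, Z=0, W=0, V=2, Y=1, X=0) weight 1/192
  (U=2, Z=0, W=0, V=2, Y=1, X=1) weight 1/576
  (U=2, Z=0, W=0, V=3, Y=1, X=0) weight 1/192
  (U=2, Z=0, W=0, V=3, Y=1, X=1) weight 1/576
  (U=2, Z=0, W=0, V=4, Y=1, X=0) weight 1/192
  (U=2, Z=0, W=0, V=4, Y=1, X=1) weight 1/576
  (U=2, Z=1, W=0, V=2, Y=0, X=0) weight 1/128
  (U=2, Z=1, W=0, V=2, Y=0, X=1) weight 1/384
  … 40 more
Group by Z:
  weight(Z=0) = 17/240
  weight(Z=1) = 21/160
Total weight = 17/240 + 21/160 = 97/480
P(Z=0 | obs) = 17/240 / 97/480 = 34/97
P(Z=1 | obs) = 21/160 / 97/480 = 63/97

P(Z=0) = 34/97, P(Z=1) = 63/97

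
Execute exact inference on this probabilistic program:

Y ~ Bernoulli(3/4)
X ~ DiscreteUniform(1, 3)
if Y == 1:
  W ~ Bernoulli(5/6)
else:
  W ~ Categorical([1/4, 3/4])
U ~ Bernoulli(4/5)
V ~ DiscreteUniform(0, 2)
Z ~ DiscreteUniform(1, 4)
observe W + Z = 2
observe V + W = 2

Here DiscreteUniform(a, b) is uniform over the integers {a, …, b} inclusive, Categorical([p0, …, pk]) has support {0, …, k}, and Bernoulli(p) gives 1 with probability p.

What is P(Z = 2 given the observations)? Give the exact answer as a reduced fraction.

Enumerate traces; 24 have nonzero weight after conditioning:
  (Y=0, X=1, W=0, U=0, V=2, Z=2) weight 1/2880
  (Y=0, X=1, W=0, U=1, V=2, Z=2) weight 1/720
  (Y=0, X=1, W=1, U=0, V=1, Z=1) weight 1/960
  (Y=0, X=1, W=1, U=1, V=1, Z=1) weight 1/240
  (Y=0, X=2, W=0, U=0, V=2, Z=2) weight 1/2880
  (Y=0, X=2, W=0, U=1, V=2, Z=2) weight 1/720
  (Y=0, X=2, W=1, U=0, V=1, Z=1) weight 1/960
  (Y=0, X=2, W=1, U=1, V=1, Z=1) weight 1/240
  … 16 more
Group by Z:
  weight(Z=1) = 13/192
  weight(Z=2) = 1/64
Total weight = 13/192 + 1/64 = 1/12
P(Z=1 | obs) = 13/192 / 1/12 = 13/16
P(Z=2 | obs) = 1/64 / 1/12 = 3/16

P(Z = 2 | obs) = 3/16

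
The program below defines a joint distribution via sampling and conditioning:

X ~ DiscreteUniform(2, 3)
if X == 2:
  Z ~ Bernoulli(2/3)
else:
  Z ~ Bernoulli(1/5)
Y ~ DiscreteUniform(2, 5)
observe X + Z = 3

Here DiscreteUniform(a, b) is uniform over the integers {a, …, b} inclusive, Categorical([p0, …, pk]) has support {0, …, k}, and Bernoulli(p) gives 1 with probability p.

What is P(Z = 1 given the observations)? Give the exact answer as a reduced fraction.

Enumerate traces; 8 have nonzero weight after conditioning:
  (X=2, Z=1, Y=2) weight 1/12
  (X=2, Z=1, Y=3) weight 1/12
  (X=2, Z=1, Y=4) weight 1/12
  (X=2, Z=1, Y=5) weight 1/12
  (X=3, Z=0, Y=2) weight 1/10
  (X=3, Z=0, Y=3) weight 1/10
  (X=3, Z=0, Y=4) weight 1/10
  (X=3, Z=0, Y=5) weight 1/10
Group by Z:
  weight(Z=0) = 2/5
  weight(Z=1) = 1/3
Total weight = 2/5 + 1/3 = 11/15
P(Z=0 | obs) = 2/5 / 11/15 = 6/11
P(Z=1 | obs) = 1/3 / 11/15 = 5/11

P(Z = 1 | obs) = 5/11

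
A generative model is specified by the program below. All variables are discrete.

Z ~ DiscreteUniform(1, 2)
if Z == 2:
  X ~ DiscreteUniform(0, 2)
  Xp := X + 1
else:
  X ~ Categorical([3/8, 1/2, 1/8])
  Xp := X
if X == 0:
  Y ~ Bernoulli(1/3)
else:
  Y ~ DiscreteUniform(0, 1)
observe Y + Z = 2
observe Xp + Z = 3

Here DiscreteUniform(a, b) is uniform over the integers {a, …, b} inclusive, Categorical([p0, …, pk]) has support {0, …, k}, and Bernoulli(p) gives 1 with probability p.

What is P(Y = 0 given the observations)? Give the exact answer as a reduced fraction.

Enumerate traces; 2 have nonzero weight after conditioning:
  (Z=1, X=2, Y=1) weight 1/32
  (Z=2, X=0, Y=0) weight 1/9
Group by Y:
  weight(Y=0) = 1/9
  weight(Y=1) = 1/32
Total weight = 1/9 + 1/32 = 41/288
P(Y=0 | obs) = 1/9 / 41/288 = 32/41
P(Y=1 | obs) = 1/32 / 41/288 = 9/41

P(Y = 0 | obs) = 32/41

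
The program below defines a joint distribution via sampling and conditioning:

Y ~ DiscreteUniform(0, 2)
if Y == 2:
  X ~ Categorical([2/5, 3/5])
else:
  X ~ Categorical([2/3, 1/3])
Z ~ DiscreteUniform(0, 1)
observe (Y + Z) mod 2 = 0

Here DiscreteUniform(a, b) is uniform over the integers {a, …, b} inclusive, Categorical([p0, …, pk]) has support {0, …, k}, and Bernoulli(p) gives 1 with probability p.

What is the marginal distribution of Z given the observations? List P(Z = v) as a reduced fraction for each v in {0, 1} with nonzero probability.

Enumerate traces; 6 have nonzero weight after conditioning:
  (Y=0, X=0, Z=0) weight 1/9
  (Y=0, X=1, Z=0) weight 1/18
  (Y=1, X=0, Z=1) weight 1/9
  (Y=1, X=1, Z=1) weight 1/18
  (Y=2, X=0, Z=0) weight 1/15
  (Y=2, X=1, Z=0) weight 1/10
Group by Z:
  weight(Z=0) = 1/3
  weight(Z=1) = 1/6
Total weight = 1/3 + 1/6 = 1/2
P(Z=0 | obs) = 1/3 / 1/2 = 2/3
P(Z=1 | obs) = 1/6 / 1/2 = 1/3

P(Z=0) = 2/3, P(Z=1) = 1/3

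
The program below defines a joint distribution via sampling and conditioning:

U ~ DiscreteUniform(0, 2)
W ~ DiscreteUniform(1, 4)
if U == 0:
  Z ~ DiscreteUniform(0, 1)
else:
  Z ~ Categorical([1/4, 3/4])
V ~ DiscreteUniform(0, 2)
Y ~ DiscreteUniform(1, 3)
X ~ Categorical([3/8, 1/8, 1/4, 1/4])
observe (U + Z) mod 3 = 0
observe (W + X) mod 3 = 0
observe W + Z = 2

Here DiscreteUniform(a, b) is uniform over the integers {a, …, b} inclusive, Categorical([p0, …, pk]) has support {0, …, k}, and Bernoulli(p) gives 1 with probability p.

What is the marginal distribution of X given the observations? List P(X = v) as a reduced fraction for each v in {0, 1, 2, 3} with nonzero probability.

Enumerate traces; 18 have nonzero weight after conditioning:
  (U=0, W=2, Z=0, V=0, Y=1, X=1) weight 1/1728
  (U=0, W=2, Z=0, V=0, Y=2, X=1) weight 1/1728
  (U=0, W=2, Z=0, V=0, Y=3, X=1) weight 1/1728
  (U=0, W=2, Z=0, V=1, Y=1, X=1) weight 1/1728
  (U=0, W=2, Z=0, V=1, Y=2, X=1) weight 1/1728
  (U=0, W=2, Z=0, V=1, Y=3, X=1) weight 1/1728
  (U=0, W=2, Z=0, V=2, Y=1, X=1) weight 1/1728
  (U=0, W=2, Z=0, V=2, Y=2, X=1) weight 1/1728
  (U=2, W=1, Z=1, V=0, Y=1, X=2) weight 1/576
  … 9 more
Group by X:
  weight(X=1) = 1/192
  weight(X=2) = 1/64
Total weight = 1/192 + 1/64 = 1/48
P(X=1 | obs) = 1/192 / 1/48 = 1/4
P(X=2 | obs) = 1/64 / 1/48 = 3/4

P(X=1) = 1/4, P(X=2) = 3/4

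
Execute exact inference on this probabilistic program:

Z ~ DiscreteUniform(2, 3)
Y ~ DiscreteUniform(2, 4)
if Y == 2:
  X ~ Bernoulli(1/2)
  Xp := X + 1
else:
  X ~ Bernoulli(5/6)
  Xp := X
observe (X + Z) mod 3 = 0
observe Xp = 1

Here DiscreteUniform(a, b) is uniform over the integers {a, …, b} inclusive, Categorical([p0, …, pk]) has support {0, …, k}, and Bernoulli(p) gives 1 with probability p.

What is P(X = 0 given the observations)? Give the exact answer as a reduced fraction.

Enumerate traces; 3 have nonzero weight after conditioning:
  (Z=2, Y=3, X=1) weight 5/36
  (Z=2, Y=4, X=1) weight 5/36
  (Z=3, Y=2, X=0) weight 1/12
Group by X:
  weight(X=0) = 1/12
  weight(X=1) = 5/18
Total weight = 1/12 + 5/18 = 13/36
P(X=0 | obs) = 1/12 / 13/36 = 3/13
P(X=1 | obs) = 5/18 / 13/36 = 10/13

P(X = 0 | obs) = 3/13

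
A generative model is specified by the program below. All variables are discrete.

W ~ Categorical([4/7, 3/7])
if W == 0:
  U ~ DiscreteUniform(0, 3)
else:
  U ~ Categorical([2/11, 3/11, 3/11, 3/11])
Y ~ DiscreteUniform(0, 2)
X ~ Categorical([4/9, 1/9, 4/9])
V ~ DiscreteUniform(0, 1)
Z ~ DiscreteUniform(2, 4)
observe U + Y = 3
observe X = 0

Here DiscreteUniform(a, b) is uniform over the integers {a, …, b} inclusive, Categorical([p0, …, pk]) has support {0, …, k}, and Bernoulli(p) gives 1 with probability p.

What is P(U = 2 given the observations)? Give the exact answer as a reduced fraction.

Enumerate traces; 36 have nonzero weight after conditioning:
  (W=0, U=1, Y=2, X=0, V=0, Z=2) weight 2/567
  (W=0, U=1, Y=2, X=0, V=0, Z=3) weight 2/567
  (W=0, U=1, Y=2, X=0, V=0, Z=4) weight 2/567
  (W=0, U=1, Y=2, X=0, V=1, Z=2) weight 2/567
  (W=0, U=1, Y=2, X=0, V=1, Z=3) weight 2/567
  (W=0, U=1, Y=2, X=0, V=1, Z=4) weight 2/567
  (W=0, U=2, Y=1, X=0, V=0, Z=2) weight 2/567
  (W=0, U=2, Y=1, X=0, V=0, Z=3) weight 2/567
  (W=0, U=3, Y=0, X=0, V=0, Z=2) weight 2/567
  … 27 more
Group by U:
  weight(U=1) = 80/2079
  weight(U=2) = 80/2079
  weight(U=3) = 80/2079
Total weight = 80/2079 + 80/2079 + 80/2079 = 80/693
P(U=1 | obs) = 80/2079 / 80/693 = 1/3
P(U=2 | obs) = 80/2079 / 80/693 = 1/3
P(U=3 | obs) = 80/2079 / 80/693 = 1/3

P(U = 2 | obs) = 1/3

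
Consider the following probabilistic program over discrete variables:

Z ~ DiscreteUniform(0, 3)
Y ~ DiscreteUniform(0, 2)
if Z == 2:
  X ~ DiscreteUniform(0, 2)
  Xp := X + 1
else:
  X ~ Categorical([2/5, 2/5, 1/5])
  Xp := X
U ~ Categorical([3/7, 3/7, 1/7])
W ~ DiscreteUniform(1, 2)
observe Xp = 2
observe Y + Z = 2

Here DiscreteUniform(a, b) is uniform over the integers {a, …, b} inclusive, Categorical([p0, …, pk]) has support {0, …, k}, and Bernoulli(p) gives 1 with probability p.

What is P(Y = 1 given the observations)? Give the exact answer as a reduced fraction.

Enumerate traces; 18 have nonzero weight after conditioning:
  (Z=0, Y=2, X=2, U=0, W=1) weight 1/280
  (Z=0, Y=2, X=2, U=0, W=2) weight 1/280
  (Z=0, Y=2, X=2, U=1, W=1) weight 1/280
  (Z=0, Y=2, X=2, U=1, W=2) weight 1/280
  (Z=0, Y=2, X=2, U=2, W=1) weight 1/840
  (Z=0, Y=2, X=2, U=2, W=2) weight 1/840
  (Z=1, Y=1, X=2, U=0, W=1) weight 1/280
  (Z=1, Y=1, X=2, U=0, W=2) weight 1/280
  (Z=2, Y=0, X=1, U=0, W=1) weight 1/168
  … 9 more
Group by Y:
  weight(Y=0) = 1/36
  weight(Y=1) = 1/60
  weight(Y=2) = 1/60
Total weight = 1/36 + 1/60 + 1/60 = 11/180
P(Y=0 | obs) = 1/36 / 11/180 = 5/11
P(Y=1 | obs) = 1/60 / 11/180 = 3/11
P(Y=2 | obs) = 1/60 / 11/180 = 3/11

P(Y = 1 | obs) = 3/11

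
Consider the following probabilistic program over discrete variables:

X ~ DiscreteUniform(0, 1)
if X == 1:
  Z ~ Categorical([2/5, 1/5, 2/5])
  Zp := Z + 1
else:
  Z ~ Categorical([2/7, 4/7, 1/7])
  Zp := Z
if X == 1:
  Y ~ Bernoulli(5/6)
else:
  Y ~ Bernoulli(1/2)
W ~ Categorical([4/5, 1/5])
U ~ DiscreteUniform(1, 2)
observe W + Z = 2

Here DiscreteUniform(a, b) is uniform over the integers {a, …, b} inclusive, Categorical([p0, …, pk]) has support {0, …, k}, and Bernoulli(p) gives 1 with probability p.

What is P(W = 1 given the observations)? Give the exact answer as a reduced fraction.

Enumerate traces; 16 have nonzero weight after conditioning:
  (X=0, Z=1, Y=0, W=1, U=1) weight 1/70
  (X=0, Z=1, Y=0, W=1, U=2) weight 1/70
  (X=0, Z=1, Y=1, W=1, U=1) weight 1/70
  (X=0, Z=1, Y=1, W=1, U=2) weight 1/70
  (X=0, Z=2, Y=0, W=0, U=1) weight 1/70
  (X=0, Z=2, Y=0, W=0, U=2) weight 1/70
  (X=0, Z=2, Y=1, W=0, U=1) weight 1/70
  (X=0, Z=2, Y=1, W=0, U=2) weight 1/70
  … 8 more
Group by W:
  weight(W=0) = 38/175
  weight(W=1) = 27/350
Total weight = 38/175 + 27/350 = 103/350
P(W=0 | obs) = 38/175 / 103/350 = 76/103
P(W=1 | obs) = 27/350 / 103/350 = 27/103

P(W = 1 | obs) = 27/103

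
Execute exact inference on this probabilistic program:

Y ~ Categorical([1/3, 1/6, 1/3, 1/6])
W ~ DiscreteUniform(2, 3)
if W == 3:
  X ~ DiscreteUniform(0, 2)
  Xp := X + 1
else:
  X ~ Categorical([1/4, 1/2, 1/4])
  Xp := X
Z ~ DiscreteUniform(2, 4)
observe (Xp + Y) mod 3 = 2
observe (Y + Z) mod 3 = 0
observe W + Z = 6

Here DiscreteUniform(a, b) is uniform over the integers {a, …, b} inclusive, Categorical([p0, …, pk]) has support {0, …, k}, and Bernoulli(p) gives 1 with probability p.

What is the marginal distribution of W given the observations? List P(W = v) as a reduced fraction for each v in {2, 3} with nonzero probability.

P(W=2) = 1/3, P(W=3) = 2/3

Enumerate traces; 3 have nonzero weight after conditioning:
  (Y=0, W=3, X=1, Z=3) weight 1/54
  (Y=2, W=2, X=0, Z=4) weight 1/72
  (Y=3, W=3, X=1, Z=3) weight 1/108
Group by W:
  weight(W=2) = 1/72
  weight(W=3) = 1/36
Total weight = 1/72 + 1/36 = 1/24
P(W=2 | obs) = 1/72 / 1/24 = 1/3
P(W=3 | obs) = 1/36 / 1/24 = 2/3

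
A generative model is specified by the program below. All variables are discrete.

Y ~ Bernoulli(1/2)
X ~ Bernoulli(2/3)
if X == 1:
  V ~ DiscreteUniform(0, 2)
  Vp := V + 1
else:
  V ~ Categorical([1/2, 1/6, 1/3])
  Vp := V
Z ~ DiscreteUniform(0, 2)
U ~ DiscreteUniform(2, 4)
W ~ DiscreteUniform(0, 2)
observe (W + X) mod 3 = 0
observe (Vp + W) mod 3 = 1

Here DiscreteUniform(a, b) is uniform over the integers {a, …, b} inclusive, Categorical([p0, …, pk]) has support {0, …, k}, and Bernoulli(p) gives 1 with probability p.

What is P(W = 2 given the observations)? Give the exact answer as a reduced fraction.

Enumerate traces; 36 have nonzero weight after conditioning:
  (Y=0, X=0, V=1, Z=0, U=2, W=0) weight 1/972
  (Y=0, X=0, V=1, Z=0, U=3, W=0) weight 1/972
  (Y=0, X=0, V=1, Z=0, U=4, W=0) weight 1/972
  (Y=0, X=0, V=1, Z=1, U=2, W=0) weight 1/972
  (Y=0, X=0, V=1, Z=1, U=3, W=0) weight 1/972
  (Y=0, X=0, V=1, Z=1, U=4, W=0) weight 1/972
  (Y=0, X=0, V=1, Z=2, U=2, W=0) weight 1/972
  (Y=0, X=0, V=1, Z=2, U=3, W=0) weight 1/972
  (Y=0, X=1, V=1, Z=0, U=2, W=2) weight 1/243
  … 27 more
Group by W:
  weight(W=0) = 1/54
  weight(W=2) = 2/27
Total weight = 1/54 + 2/27 = 5/54
P(W=0 | obs) = 1/54 / 5/54 = 1/5
P(W=2 | obs) = 2/27 / 5/54 = 4/5

P(W = 2 | obs) = 4/5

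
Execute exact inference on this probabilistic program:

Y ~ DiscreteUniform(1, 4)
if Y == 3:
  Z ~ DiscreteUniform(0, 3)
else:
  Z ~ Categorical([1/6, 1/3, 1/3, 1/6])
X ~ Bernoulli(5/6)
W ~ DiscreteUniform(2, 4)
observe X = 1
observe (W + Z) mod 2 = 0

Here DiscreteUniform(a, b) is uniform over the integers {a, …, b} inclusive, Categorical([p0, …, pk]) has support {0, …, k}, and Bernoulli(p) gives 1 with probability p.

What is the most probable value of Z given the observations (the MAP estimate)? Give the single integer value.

argmax_v P(Z = v | obs) = 2

Enumerate traces; 24 have nonzero weight after conditioning:
  (Y=1, Z=0, X=1, W=2) weight 5/432
  (Y=1, Z=0, X=1, W=4) weight 5/432
  (Y=1, Z=1, X=1, W=3) weight 5/216
  (Y=1, Z=2, X=1, W=2) weight 5/216
  (Y=1, Z=2, X=1, W=4) weight 5/216
  (Y=1, Z=3, X=1, W=3) weight 5/432
  (Y=2, Z=0, X=1, W=2) weight 5/432
  (Y=2, Z=0, X=1, W=4) weight 5/432
  … 16 more
Group by Z:
  weight(Z=0) = 5/48
  weight(Z=1) = 25/288
  weight(Z=2) = 25/144
  weight(Z=3) = 5/96
Total weight = 5/48 + 25/288 + 25/144 + 5/96 = 5/12
P(Z=0 | obs) = 5/48 / 5/12 = 1/4
P(Z=1 | obs) = 25/288 / 5/12 = 5/24
P(Z=2 | obs) = 25/144 / 5/12 = 5/12
P(Z=3 | obs) = 5/96 / 5/12 = 1/8
argmax = 2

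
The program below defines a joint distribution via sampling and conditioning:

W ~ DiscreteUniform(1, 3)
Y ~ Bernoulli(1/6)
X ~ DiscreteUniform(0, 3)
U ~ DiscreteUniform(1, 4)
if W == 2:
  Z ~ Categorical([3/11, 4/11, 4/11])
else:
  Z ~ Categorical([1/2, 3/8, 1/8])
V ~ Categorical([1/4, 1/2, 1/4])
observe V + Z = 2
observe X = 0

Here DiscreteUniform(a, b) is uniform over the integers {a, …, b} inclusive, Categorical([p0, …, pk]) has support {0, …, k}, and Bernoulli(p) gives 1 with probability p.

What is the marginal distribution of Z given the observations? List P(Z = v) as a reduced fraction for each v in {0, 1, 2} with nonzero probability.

P(Z=0) = 56/181, P(Z=1) = 98/181, P(Z=2) = 27/181

Enumerate traces; 72 have nonzero weight after conditioning:
  (W=1, Y=0, X=0, U=1, Z=0, V=2) weight 5/2304
  (W=1, Y=0, X=0, U=1, Z=1, V=1) weight 5/1536
  (W=1, Y=0, X=0, U=1, Z=2, V=0) weight 5/9216
  (W=1, Y=0, X=0, U=2, Z=0, V=2) weight 5/2304
  (W=1, Y=0, X=0, U=2, Z=1, V=1) weight 5/1536
  (W=1, Y=0, X=0, U=2, Z=2, V=0) weight 5/9216
  (W=1, Y=0, X=0, U=3, Z=0, V=2) weight 5/2304
  (W=1, Y=0, X=0, U=3, Z=1, V=1) weight 5/1536
  … 64 more
Group by Z:
  weight(Z=0) = 7/264
  weight(Z=1) = 49/1056
  weight(Z=2) = 9/704
Total weight = 7/264 + 49/1056 + 9/704 = 181/2112
P(Z=0 | obs) = 7/264 / 181/2112 = 56/181
P(Z=1 | obs) = 49/1056 / 181/2112 = 98/181
P(Z=2 | obs) = 9/704 / 181/2112 = 27/181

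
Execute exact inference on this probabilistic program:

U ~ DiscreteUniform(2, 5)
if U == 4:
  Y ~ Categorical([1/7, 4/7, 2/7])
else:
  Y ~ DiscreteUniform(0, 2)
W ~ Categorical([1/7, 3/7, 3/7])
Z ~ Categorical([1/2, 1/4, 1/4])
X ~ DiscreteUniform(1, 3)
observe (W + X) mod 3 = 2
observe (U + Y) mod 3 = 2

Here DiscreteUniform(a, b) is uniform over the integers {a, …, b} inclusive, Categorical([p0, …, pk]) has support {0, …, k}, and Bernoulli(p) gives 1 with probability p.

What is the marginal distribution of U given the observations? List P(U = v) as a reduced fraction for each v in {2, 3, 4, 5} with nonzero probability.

P(U=2) = 7/33, P(U=3) = 7/33, P(U=4) = 4/11, P(U=5) = 7/33

Enumerate traces; 36 have nonzero weight after conditioning:
  (U=2, Y=0, W=0, Z=0, X=2) weight 1/504
  (U=2, Y=0, W=0, Z=1, X=2) weight 1/1008
  (U=2, Y=0, W=0, Z=2, X=2) weight 1/1008
  (U=2, Y=0, W=1, Z=0, X=1) weight 1/168
  (U=2, Y=0, W=1, Z=1, X=1) weight 1/336
  (U=2, Y=0, W=1, Z=2, X=1) weight 1/336
  (U=2, Y=0, W=2, Z=0, X=3) weight 1/168
  (U=2, Y=0, W=2, Z=1, X=3) weight 1/336
  (U=3, Y=2, W=0, Z=0, X=2) weight 1/504
  (U=4, Y=1, W=0, Z=0, X=2) weight 1/294
  … 26 more
Group by U:
  weight(U=2) = 1/36
  weight(U=3) = 1/36
  weight(U=4) = 1/21
  weight(U=5) = 1/36
Total weight = 1/36 + 1/36 + 1/21 + 1/36 = 11/84
P(U=2 | obs) = 1/36 / 11/84 = 7/33
P(U=3 | obs) = 1/36 / 11/84 = 7/33
P(U=4 | obs) = 1/21 / 11/84 = 4/11
P(U=5 | obs) = 1/36 / 11/84 = 7/33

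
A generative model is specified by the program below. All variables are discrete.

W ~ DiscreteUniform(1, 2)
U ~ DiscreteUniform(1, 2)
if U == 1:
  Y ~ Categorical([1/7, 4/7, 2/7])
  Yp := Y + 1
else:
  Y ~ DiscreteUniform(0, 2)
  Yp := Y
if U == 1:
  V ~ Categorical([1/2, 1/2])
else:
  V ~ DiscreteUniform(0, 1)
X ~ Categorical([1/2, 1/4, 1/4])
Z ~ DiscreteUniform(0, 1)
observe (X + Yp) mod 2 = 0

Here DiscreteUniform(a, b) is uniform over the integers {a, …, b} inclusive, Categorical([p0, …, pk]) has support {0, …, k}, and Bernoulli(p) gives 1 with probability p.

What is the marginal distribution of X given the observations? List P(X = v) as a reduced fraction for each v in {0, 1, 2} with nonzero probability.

Enumerate traces; 72 have nonzero weight after conditioning:
  (W=1, U=1, Y=0, V=0, X=1, Z=0) weight 1/448
  (W=1, U=1, Y=0, V=0, X=1, Z=1) weight 1/448
  (W=1, U=1, Y=0, V=1, X=1, Z=0) weight 1/448
  (W=1, U=1, Y=0, V=1, X=1, Z=1) weight 1/448
  (W=1, U=1, Y=1, V=0, X=0, Z=0) weight 1/56
  (W=1, U=1, Y=1, V=0, X=0, Z=1) weight 1/56
  (W=1, U=1, Y=1, V=0, X=2, Z=0) weight 1/112
  (W=1, U=1, Y=1, V=0, X=2, Z=1) weight 1/112
  … 64 more
Group by X:
  weight(X=0) = 13/42
  weight(X=1) = 2/21
  weight(X=2) = 13/84
Total weight = 13/42 + 2/21 + 13/84 = 47/84
P(X=0 | obs) = 13/42 / 47/84 = 26/47
P(X=1 | obs) = 2/21 / 47/84 = 8/47
P(X=2 | obs) = 13/84 / 47/84 = 13/47

P(X=0) = 26/47, P(X=1) = 8/47, P(X=2) = 13/47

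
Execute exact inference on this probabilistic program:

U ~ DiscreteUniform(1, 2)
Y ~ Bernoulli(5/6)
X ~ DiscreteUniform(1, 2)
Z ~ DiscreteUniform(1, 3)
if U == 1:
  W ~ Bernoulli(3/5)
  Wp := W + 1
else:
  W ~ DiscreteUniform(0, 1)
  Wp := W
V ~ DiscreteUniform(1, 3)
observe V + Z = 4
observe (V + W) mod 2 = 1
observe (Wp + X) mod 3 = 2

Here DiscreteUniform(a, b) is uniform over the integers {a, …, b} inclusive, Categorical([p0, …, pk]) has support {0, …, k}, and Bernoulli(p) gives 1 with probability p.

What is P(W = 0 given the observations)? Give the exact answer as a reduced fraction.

Enumerate traces; 10 have nonzero weight after conditioning:
  (U=1, Y=0, X=1, Z=1, W=0, V=3) weight 1/540
  (U=1, Y=0, X=1, Z=3, W=0, V=1) weight 1/540
  (U=1, Y=1, X=1, Z=1, W=0, V=3) weight 1/108
  (U=1, Y=1, X=1, Z=3, W=0, V=1) weight 1/108
  (U=2, Y=0, X=1, Z=2, W=1, V=2) weight 1/432
  (U=2, Y=0, X=2, Z=1, W=0, V=3) weight 1/432
  (U=2, Y=0, X=2, Z=3, W=0, V=1) weight 1/432
  (U=2, Y=1, X=1, Z=2, W=1, V=2) weight 5/432
  … 2 more
Group by W:
  weight(W=0) = 1/20
  weight(W=1) = 1/72
Total weight = 1/20 + 1/72 = 23/360
P(W=0 | obs) = 1/20 / 23/360 = 18/23
P(W=1 | obs) = 1/72 / 23/360 = 5/23

P(W = 0 | obs) = 18/23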